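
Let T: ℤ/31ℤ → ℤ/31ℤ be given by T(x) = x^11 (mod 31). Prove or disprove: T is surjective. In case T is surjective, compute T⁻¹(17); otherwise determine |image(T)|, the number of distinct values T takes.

22

Since 31 is prime, the nonzero elements of ℤ/31ℤ form a cyclic group of order 30.
As gcd(11, 30) = 1, raising to the 11th power is a bijection on this group: if s^11 ≡ t^11 then (st^{−1})^11 = 1, and the only element of order dividing gcd(11, 30) = 1 is 1, so s = t.
With T(0) = 0 this makes T injective on all of ℤ/31ℤ, hence bijective (finite equal-size domain and codomain). In particular T is surjective.
Since T is surjective, we find the preimage of 17. The inverse of x ↦ x^11 on (ℤ/31ℤ)^× is x ↦ x^11, because 11·11 = 121 = 4·30 + 1 ≡ 1 (mod 30) and x^{30} = 1 for x ≠ 0 (Fermat). So T⁻¹(17) = 17^11 mod 31.
Repeated squaring mod 31: 17^1 ≡ 17, 17^2 ≡ 17² = 289 ≡ 10, 17^4 ≡ 10² = 100 ≡ 7, 17^8 ≡ 7² = 49 ≡ 18. Since 11 = 8 + 2 + 1, 17^11 ≡ 18·10·17: 18·10 = 180 ≡ 25, then 25·17 = 425 ≡ 22. So 17^11 ≡ 22 (mod 31).
Hence T⁻¹(17) = 22.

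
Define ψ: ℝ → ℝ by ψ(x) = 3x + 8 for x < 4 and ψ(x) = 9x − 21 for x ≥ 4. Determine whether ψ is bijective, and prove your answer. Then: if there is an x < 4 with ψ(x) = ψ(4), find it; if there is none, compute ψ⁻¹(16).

7/3

Both pieces are strictly increasing (slopes 3 and 9), so each is injective on its own interval.
The left piece maps (−∞, 4) onto (−∞, 20); the right piece maps [4, ∞) onto [15, ∞).
These images overlap. In particular ψ(4) = 15 (right piece), and solving 3x + 8 = 15 on the left piece gives x = 7/3 < 4.
So ψ(7/3) = ψ(4) with 7/3 ≠ 4, and ψ is not injective, hence not bijective. This x = 7/3 is the requested value below 4.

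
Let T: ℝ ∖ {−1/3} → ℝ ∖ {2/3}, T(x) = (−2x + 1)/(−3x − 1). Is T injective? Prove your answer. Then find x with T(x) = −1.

Suppose T(a) = T(b). Cross-multiplying: (−2a + 1)(−3b − 1) = (−2b + 1)(−3a − 1).
Expanding both sides and cancelling the symmetric terms leaves 5·(a − b) = 0. Since 5 ≠ 0, a = b. So T is injective.
Solving T(x) = −1: cross-multiplying gives −2x + 1 = −1(−3x − 1), which rearranges to −5x = 0, so x = 0.

0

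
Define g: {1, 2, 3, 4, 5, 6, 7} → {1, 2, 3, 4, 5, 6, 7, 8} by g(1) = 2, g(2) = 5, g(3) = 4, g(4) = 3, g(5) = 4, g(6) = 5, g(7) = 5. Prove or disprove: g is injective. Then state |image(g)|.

4

g(3) = 4 = g(5) with 3 ≠ 5, so g is not injective.
The image of g is {2, 3, 4, 5}, which has 4 elements.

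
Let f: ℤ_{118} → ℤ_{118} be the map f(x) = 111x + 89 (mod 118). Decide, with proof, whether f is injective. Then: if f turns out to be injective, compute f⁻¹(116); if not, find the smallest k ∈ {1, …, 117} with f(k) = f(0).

13

Suppose f(x_1) = f(x_2) in ℤ_{118}. Then 111x_1 + 89 ≡ 111x_2 + 89 (mod 118), hence 111(x_1 − x_2) ≡ 0 (mod 118).
Since gcd(111, 118) = 1, 111 is invertible modulo 118, therefore x_1 − x_2 ≡ 0 (mod 118), i.e. x_1 = x_2.
Therefore f is injective.
We now compute 111⁻¹ mod 118 explicitly. Euclid's algorithm: 118 = 1·111 + 7, 111 = 15·7 + 6, 7 = 1·6 + 1; back-substituting gives 1 = 101·111 − 95·118, so 111⁻¹ ≡ 101 (mod 118).
Since f is injective, we find f⁻¹(116): we need 111x ≡ 116 − 89 ≡ 27 (mod 118). Using 111⁻¹ = 101: x ≡ 101·27 = 2727 = 23·118 + 13, so x = 13.
Check: f(13) = 111·13 + 89 = 1532 = 12·118 + 116 ≡ 116 (mod 118).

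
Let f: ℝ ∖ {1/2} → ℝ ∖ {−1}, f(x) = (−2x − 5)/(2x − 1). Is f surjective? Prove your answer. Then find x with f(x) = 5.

0

For any y ≠ −1, solving y(2x − 1) = −2x − 5 for x gives a well-defined x ≠ 1/2. So f is surjective.
Solving f(x) = 5: cross-multiplying gives −2x − 5 = 5(2x − 1), which rearranges to −12x = 0, so x = 0.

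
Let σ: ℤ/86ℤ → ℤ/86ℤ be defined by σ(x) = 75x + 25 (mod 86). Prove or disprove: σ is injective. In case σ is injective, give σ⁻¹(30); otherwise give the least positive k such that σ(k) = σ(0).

23

If σ(x_1) = σ(x_2), then 75x_1 ≡ 75x_2 (mod 86). Because gcd(75, 86) = 1, we may cancel 75 to get x_1 ≡ x_2 (mod 86).
So σ is injective.
We now compute 75⁻¹ mod 86 explicitly. Euclid's algorithm: 86 = 1·75 + 11, 75 = 6·11 + 9, 11 = 1·9 + 2, 9 = 4·2 + 1; back-substituting gives 1 = 39·75 − 34·86, so 75⁻¹ ≡ 39 (mod 86).
Since σ is injective, we find σ⁻¹(30): we need 75x ≡ 30 − 25 ≡ 5 (mod 86). Using 75⁻¹ = 39: x ≡ 39·5 = 195 = 2·86 + 23, so x = 23.
Check: σ(23) = 75·23 + 25 = 1750 = 20·86 + 30 ≡ 30 (mod 86).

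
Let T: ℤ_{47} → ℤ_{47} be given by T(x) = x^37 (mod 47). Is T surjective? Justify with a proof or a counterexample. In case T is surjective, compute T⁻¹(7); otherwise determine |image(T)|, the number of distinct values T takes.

Since 47 is prime, the nonzero elements of ℤ_{47} form a cyclic group of order 46.
As gcd(37, 46) = 1, raising to the 37th power is a bijection on this group: if u^37 ≡ v^37 then (uv^{−1})^37 = 1, and the only element of order dividing gcd(37, 46) = 1 is 1, so u = v.
With T(0) = 0 this makes T injective on all of ℤ_{47}, hence bijective (finite equal-size domain and codomain). In particular T is surjective.
Since T is surjective, we find the preimage of 7. The inverse of x ↦ x^37 on (ℤ_{47})^× is x ↦ x^5, because 37·5 = 185 = 4·46 + 1 ≡ 1 (mod 46) and x^{46} = 1 for x ≠ 0 (Fermat). So T⁻¹(7) = 7^5 mod 47.
Repeated squaring mod 47: 7^1 ≡ 7, 7^2 ≡ 7² = 49 ≡ 2, 7^4 ≡ 2² = 4. Since 5 = 4 + 1, 7^5 ≡ 4·7: 4·7 = 28. So 7^5 ≡ 28 (mod 47).
Hence T⁻¹(7) = 28.

28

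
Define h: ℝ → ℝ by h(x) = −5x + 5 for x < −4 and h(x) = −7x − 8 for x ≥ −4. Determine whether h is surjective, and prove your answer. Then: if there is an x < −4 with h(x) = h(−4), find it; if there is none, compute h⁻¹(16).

-24/7

Both pieces are strictly decreasing (slopes −5 and −7), so each is injective on its own interval.
The left piece maps (−∞, −4) onto (25, ∞); the right piece maps [−4, ∞) onto (−∞, 20].
The union (25, ∞) ∪ (−∞, 20] omits the interval between 25 and 20; in particular 25 has no preimage. So h is not surjective.
Because the two images are disjoint, no x < −4 has h(x) = h(−4), so we compute h⁻¹(16): 16 lies in (−∞, 20], so solve −7x − 8 = 16: x = (16 + 8)/(−7) = −24/7.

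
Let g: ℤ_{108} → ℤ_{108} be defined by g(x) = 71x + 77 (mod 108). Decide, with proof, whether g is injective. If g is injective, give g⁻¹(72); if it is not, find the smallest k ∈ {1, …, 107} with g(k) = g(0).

41

Suppose g(x_1) = g(x_2) in ℤ_{108}. Then 71x_1 + 77 ≡ 71x_2 + 77 (mod 108), therefore 71(x_1 − x_2) ≡ 0 (mod 108).
Since gcd(71, 108) = 1, 71 is invertible modulo 108, thus x_1 − x_2 ≡ 0 (mod 108), i.e. x_1 = x_2.
So g is injective.
We now compute 71⁻¹ mod 108 explicitly. Euclid's algorithm: 108 = 1·71 + 37, 71 = 1·37 + 34, 37 = 1·34 + 3, 34 = 11·3 + 1; back-substituting gives 1 = 35·71 − 23·108, so 71⁻¹ ≡ 35 (mod 108).
Since g is injective, we find g⁻¹(72): we need 71x ≡ 72 − 77 ≡ 103 (mod 108). Using 71⁻¹ = 35: x ≡ 35·103 = 3605 = 33·108 + 41, so x = 41.
Check: g(41) = 71·41 + 77 = 2988 = 27·108 + 72 ≡ 72 (mod 108).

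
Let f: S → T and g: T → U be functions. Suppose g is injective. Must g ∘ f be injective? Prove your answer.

No. Take S = {0, 1}, T = U = {0, 1, 2, 3, 4}, f(0) = f(1) = 0, and g = identity (injective).
Then (g ∘ f)(0) = (g ∘ f)(1) = 0 with 0 ≠ 1, so g ∘ f is not injective.

not injective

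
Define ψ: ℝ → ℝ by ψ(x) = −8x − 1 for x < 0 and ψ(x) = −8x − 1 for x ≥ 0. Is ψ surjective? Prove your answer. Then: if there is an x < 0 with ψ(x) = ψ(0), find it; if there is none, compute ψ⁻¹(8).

Both pieces are strictly decreasing (slopes −8 and −8), so each is injective on its own interval.
The left piece maps (−∞, 0) onto (−1, ∞); the right piece maps [0, ∞) onto (−∞, −1].
These images together cover ℝ, so ψ is surjective.
Because the two images are disjoint, no x < 0 has ψ(x) = ψ(0), so we compute ψ⁻¹(8): 8 lies in (−1, ∞), so solve −8x − 1 = 8: x = (8 + 1)/(−8) = −9/8.

-9/8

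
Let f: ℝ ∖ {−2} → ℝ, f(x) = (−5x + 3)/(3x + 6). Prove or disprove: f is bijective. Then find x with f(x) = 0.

3/5

If f(x) = −5/3, cross-multiplying gives 3(−5x + 3) = −5(3x + 6), which simplifies to 9 = −30 — false.  So −5/3 has no preimage and f is not surjective.
Thus f is not bijective.
Solving f(x) = 0: cross-multiplying gives −5x + 3 = 0(3x + 6), which rearranges to −5x = −3, so x = 3/5.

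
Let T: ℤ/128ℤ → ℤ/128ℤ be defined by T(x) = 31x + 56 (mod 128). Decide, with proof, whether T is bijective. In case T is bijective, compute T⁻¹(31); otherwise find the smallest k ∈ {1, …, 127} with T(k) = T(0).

Recall that T is injective if T(a) = T(b) implies a = b.
If T(a) = T(b), then 31a ≡ 31b (mod 128). Because gcd(31, 128) = 1, we may cancel 31 to get a ≡ b (mod 128).
We now compute 31⁻¹ mod 128 explicitly. Euclid's algorithm: 128 = 4·31 + 4, 31 = 7·4 + 3, 4 = 1·3 + 1; back-substituting gives 1 = 95·31 − 23·128, so 31⁻¹ ≡ 95 (mod 128).
Then y ↦ 95(y − 56) is a two-sided inverse to T, so every y ∈ ℤ/128ℤ has a preimage.
Hence T is bijective.
Since T is bijective, we compute T⁻¹(31): solve 31x + 56 ≡ 31 (mod 128), i.e. 31x ≡ 103 (mod 128).
Multiplying by 31⁻¹ = 95 gives x ≡ 95·103 = 9785 = 76·128 + 57 ≡ 57 (mod 128).
Check: T(57) = 31·57 + 56 = 1823 = 14·128 + 31 ≡ 31 (mod 128).

57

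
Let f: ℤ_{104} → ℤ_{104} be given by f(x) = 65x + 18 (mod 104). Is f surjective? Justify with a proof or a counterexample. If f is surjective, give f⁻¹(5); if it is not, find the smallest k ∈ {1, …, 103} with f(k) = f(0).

Since gcd(65, 104) = 13, we have 65x ≡ 0 (mod 13) for all x, so f(x) ≡ 5 (mod 13).
But 0 ≢ 5 (mod 13), so 0 ∈ ℤ_{104} has no preimage. Therefore f is not surjective.
Since f is not surjective, we find the least positive k with f(k) = f(0): this means 65k ≡ 0 (mod 104), i.e. 104 ∣ 65k. Since gcd(65, 104) = 13, dividing through by 13 this holds exactly when 8 ∣ 5k, and as gcd(5, 8) = 1, exactly when 8 ∣ k.
The smallest positive such k is 8.

8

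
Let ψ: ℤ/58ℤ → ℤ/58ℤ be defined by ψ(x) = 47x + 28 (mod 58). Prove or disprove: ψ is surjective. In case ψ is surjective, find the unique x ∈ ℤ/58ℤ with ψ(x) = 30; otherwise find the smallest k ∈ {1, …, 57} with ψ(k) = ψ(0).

Since gcd(47, 58) = 1, 47 is invertible modulo 58. Euclid's algorithm: 58 = 1·47 + 11, 47 = 4·11 + 3, 11 = 3·3 + 2, 3 = 1·2 + 1; back-substituting gives 1 = 21·47 − 17·58, so 47⁻¹ ≡ 21 (mod 58).
For any y ∈ ℤ/58ℤ, x = 21(y − 28) mod 58 satisfies ψ(x) = 47·21(y − 28) + 28 ≡ y (since 47·21 ≡ 1 mod 58). So every y has a preimage.
Thus ψ is surjective.
Since ψ is surjective, we compute ψ⁻¹(30): solve 47x + 28 ≡ 30 (mod 58), i.e. 47x ≡ 2 (mod 58).
Multiplying by 47⁻¹ = 21 gives x ≡ 21·2 = 42 ≡ 42 (mod 58).
Check: ψ(42) = 47·42 + 28 = 2002 = 34·58 + 30 ≡ 30 (mod 58).

42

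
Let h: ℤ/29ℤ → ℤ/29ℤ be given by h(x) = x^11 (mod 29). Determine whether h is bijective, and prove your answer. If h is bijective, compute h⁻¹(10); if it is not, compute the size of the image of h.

11

Since 29 is prime, the nonzero elements of ℤ/29ℤ form a cyclic group of order 28.
As gcd(11, 28) = 1, raising to the 11th power is a bijection on this group: if u^11 ≡ v^11 then (uv^{−1})^11 = 1, and the only element of order dividing gcd(11, 28) = 1 is 1, so u = v.
With h(0) = 0 this makes h injective on all of ℤ/29ℤ, hence bijective (finite equal-size domain and codomain). In particular h is bijective.
Since h is bijective, we find the preimage of 10. The inverse of x ↦ x^11 on (ℤ/29ℤ)^× is x ↦ x^23, because 11·23 = 253 = 9·28 + 1 ≡ 1 (mod 28) and x^{28} = 1 for x ≠ 0 (Fermat). So h⁻¹(10) = 10^23 mod 29.
Repeated squaring mod 29: 10^1 ≡ 10, 10^2 ≡ 10² = 100 ≡ 13, 10^4 ≡ 13² = 169 ≡ 24, 10^8 ≡ 24² = 576 ≡ 25, 10^16 ≡ 25² = 625 ≡ 16. Since 23 = 16 + 4 + 2 + 1, 10^23 ≡ 16·24·13·10: 16·24 = 384 ≡ 7, then 7·13 = 91 ≡ 4, then 4·10 = 40 ≡ 11. So 10^23 ≡ 11 (mod 29).
Hence h⁻¹(10) = 11.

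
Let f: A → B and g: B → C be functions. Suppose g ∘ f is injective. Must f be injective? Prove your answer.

Suppose f(x_1) = f(x_2). Applying g: (g ∘ f)(x_1) = (g ∘ f)(x_2). Since g ∘ f is injective, x_1 = x_2. Thus f is injective.

injective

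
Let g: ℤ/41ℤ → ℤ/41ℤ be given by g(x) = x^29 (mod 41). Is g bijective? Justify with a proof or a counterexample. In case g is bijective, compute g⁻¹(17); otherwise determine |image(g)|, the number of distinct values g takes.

15

Since 41 is prime, the nonzero elements of ℤ/41ℤ form a cyclic group of order 40.
As gcd(29, 40) = 1, raising to the 29th power is a bijection on this group: if a^29 ≡ b^29 then (ab^{−1})^29 = 1, and the only element of order dividing gcd(29, 40) = 1 is 1, so a = b.
With g(0) = 0 this makes g injective on all of ℤ/41ℤ, hence bijective (finite equal-size domain and codomain). In particular g is bijective.
Since g is bijective, we find the preimage of 17. The inverse of x ↦ x^29 on (ℤ/41ℤ)^× is x ↦ x^29, because 29·29 = 841 = 21·40 + 1 ≡ 1 (mod 40) and x^{40} = 1 for x ≠ 0 (Fermat). So g⁻¹(17) = 17^29 mod 41.
Repeated squaring mod 41: 17^1 ≡ 17, 17^2 ≡ 17² = 289 ≡ 2, 17^4 ≡ 2² = 4, 17^8 ≡ 4² = 16, 17^16 ≡ 16² = 256 ≡ 10. Since 29 = 16 + 8 + 4 + 1, 17^29 ≡ 10·16·4·17: 10·16 = 160 ≡ 37, then 37·4 = 148 ≡ 25, then 25·17 = 425 ≡ 15. So 17^29 ≡ 15 (mod 41).
Hence g⁻¹(17) = 15.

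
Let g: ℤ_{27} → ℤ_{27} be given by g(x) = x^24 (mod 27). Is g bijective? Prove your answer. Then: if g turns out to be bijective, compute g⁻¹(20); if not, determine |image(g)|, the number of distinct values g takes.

4

g(0) = 0^24 = 0.
g(3): Repeated squaring mod 27: 3^1 ≡ 3, 3^2 ≡ 3² = 9, 3^4 ≡ 9² = 81 ≡ 0, 3^8 ≡ 0² = 0, 3^16 ≡ 0² = 0. Since 24 = 16 + 8, 3^24 ≡ 0·0: 0·0 = 0. So 3^24 ≡ 0 (mod 27).
So g(0) = g(3) = 0 while 0 ≠ 3, thus g is not injective, hence not bijective.
Since g is not bijective, we determine |image(g)|. Computing x^24 mod 27 for each x (by repeated squaring, reducing mod 27 at every step), the values g(0), g(1), …, g(26) are: 0, 1, 10, 0, 19, 19, 0, 10, 1, 0, 1, 10, 0, 19, 19, 0, 10, 1, 0, 1, 10, 0, 19, 19, 0, 10, 1.
The distinct values are {0, 1, 10, 19}; there are 4 of them.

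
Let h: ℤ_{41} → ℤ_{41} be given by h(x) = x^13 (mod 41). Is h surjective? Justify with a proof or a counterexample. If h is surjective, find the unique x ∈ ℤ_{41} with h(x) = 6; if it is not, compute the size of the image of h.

15

Since 41 is prime, the nonzero elements of ℤ_{41} form a cyclic group of order 40.
As gcd(13, 40) = 1, raising to the 13th power is a bijection on this group: if s^13 ≡ t^13 then (st^{−1})^13 = 1, and the only element of order dividing gcd(13, 40) = 1 is 1, so s = t.
With h(0) = 0 this makes h injective on all of ℤ_{41}, hence bijective (finite equal-size domain and codomain). In particular h is surjective.
Since h is surjective, we find the preimage of 6. The inverse of x ↦ x^13 on (ℤ_{41})^× is x ↦ x^37, because 13·37 = 481 = 12·40 + 1 ≡ 1 (mod 40) and x^{40} = 1 for x ≠ 0 (Fermat). So h⁻¹(6) = 6^37 mod 41.
Repeated squaring mod 41: 6^1 ≡ 6, 6^2 ≡ 6² = 36, 6^4 ≡ 36² = 1296 ≡ 25, 6^8 ≡ 25² = 625 ≡ 10, 6^16 ≡ 10² = 100 ≡ 18, 6^32 ≡ 18² = 324 ≡ 37. Since 37 = 32 + 4 + 1, 6^37 ≡ 37·25·6: 37·25 = 925 ≡ 23, then 23·6 = 138 ≡ 15. So 6^37 ≡ 15 (mod 41).
Hence h⁻¹(6) = 15.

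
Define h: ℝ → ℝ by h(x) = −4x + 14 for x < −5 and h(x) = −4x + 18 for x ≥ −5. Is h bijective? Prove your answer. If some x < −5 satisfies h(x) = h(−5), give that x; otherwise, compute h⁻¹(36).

-6

Both pieces are strictly decreasing (slopes −4 and −4), so each is injective on its own interval.
The left piece maps (−∞, −5) onto (34, ∞); the right piece maps [−5, ∞) onto (−∞, 38].
These images overlap. In particular h(−5) = 38 (right piece), and solving −4x + 14 = 38 on the left piece gives x = −6 < −5.
So h(−6) = h(−5) with −6 ≠ −5, and h is not injective, hence not bijective. This x = −6 is the requested value below −5.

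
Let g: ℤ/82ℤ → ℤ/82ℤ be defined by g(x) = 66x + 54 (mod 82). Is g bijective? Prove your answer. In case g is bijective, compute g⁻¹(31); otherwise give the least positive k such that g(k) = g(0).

41

We have gcd(66, 82) = 2 > 1. Taking s = 0 and t = 41: g(0) = 54 and g(41) = 66·41 + 54 = 2760 ≡ 54 (mod 82).
So g(0) = g(41) while 0 ≠ 41, so g is not injective, hence not bijective.
Since g is not bijective, we find the least positive k with g(k) = g(0): this means 66k ≡ 0 (mod 82), i.e. 82 ∣ 66k. Since gcd(66, 82) = 2, dividing through by 2 this holds exactly when 41 ∣ 33k, and as gcd(33, 41) = 1, exactly when 41 ∣ k.
The smallest positive such k is 41.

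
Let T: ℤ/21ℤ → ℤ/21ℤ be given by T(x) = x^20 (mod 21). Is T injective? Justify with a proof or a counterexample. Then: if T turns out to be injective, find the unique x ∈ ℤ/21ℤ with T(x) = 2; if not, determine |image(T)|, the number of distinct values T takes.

8

T(2): Repeated squaring mod 21: 2^1 ≡ 2, 2^2 ≡ 2² = 4, 2^4 ≡ 4² = 16, 2^8 ≡ 16² = 256 ≡ 4, 2^16 ≡ 4² = 16. Since 20 = 16 + 4, 2^20 ≡ 16·16: 16·16 = 256 ≡ 4. So 2^20 ≡ 4 (mod 21).
T(5): Repeated squaring mod 21: 5^1 ≡ 5, 5^2 ≡ 5² = 25 ≡ 4, 5^4 ≡ 4² = 16, 5^8 ≡ 16² = 256 ≡ 4, 5^16 ≡ 4² = 16. Since 20 = 16 + 4, 5^20 ≡ 16·16: 16·16 = 256 ≡ 4. So 5^20 ≡ 4 (mod 21).
So T(2) = T(5) = 4 while 2 ≠ 5, thus T is not injective.
Since T is not injective, we determine |image(T)|. Computing x^20 mod 21 for each x (by repeated squaring, reducing mod 21 at every step), the values T(0), T(1), …, T(20) are: 0, 1, 4, 9, 16, 4, 15, 7, 1, 18, 16, 16, 18, 1, 7, 15, 4, 16, 9, 4, 1.
The distinct values are {0, 1, 4, 7, 9, 15, 16, 18}; there are 8 of them.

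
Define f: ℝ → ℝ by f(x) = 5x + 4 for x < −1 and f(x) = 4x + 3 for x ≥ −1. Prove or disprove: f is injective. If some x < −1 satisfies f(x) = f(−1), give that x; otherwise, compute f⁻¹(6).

Both pieces are strictly increasing (slopes 5 and 4), so each is injective on its own interval.
The left piece maps (−∞, −1) onto (−∞, −1); the right piece maps [−1, ∞) onto [−1, ∞).
These images are disjoint, so no value is attained by both pieces. Therefore f is injective.
Because the two images are disjoint, no x < −1 has f(x) = f(−1), so we compute f⁻¹(6): 6 lies in [−1, ∞), so solve 4x + 3 = 6: x = (6 − 3)/4 = 3/4.

3/4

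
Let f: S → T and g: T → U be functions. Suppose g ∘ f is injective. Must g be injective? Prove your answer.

No. Take S = {1}, T = {1, 2, 3}, U = {1, 2, 3}, f(a) = a for each a ∈ S, and g(b) = 2 if b ∈ {2, 3} else g(b) = b.
Then g ∘ f = f is injective (S ⊂ T and f is the inclusion), but g(2) = g(3) = 2 with 2 ≠ 3, so g is not injective.

not injective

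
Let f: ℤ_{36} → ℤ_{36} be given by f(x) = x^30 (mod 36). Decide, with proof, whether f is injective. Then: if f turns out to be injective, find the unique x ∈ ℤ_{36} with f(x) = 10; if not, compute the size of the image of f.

4

f(2): Repeated squaring mod 36: 2^1 ≡ 2, 2^2 ≡ 2² = 4, 2^4 ≡ 4² = 16, 2^8 ≡ 16² = 256 ≡ 4, 2^16 ≡ 4² = 16. Since 30 = 16 + 8 + 4 + 2, 2^30 ≡ 16·4·16·4: 16·4 = 64 ≡ 28, then 28·16 = 448 ≡ 16, then 16·4 = 64 ≡ 28. So 2^30 ≡ 28 (mod 36).
f(4): Repeated squaring mod 36: 4^1 ≡ 4, 4^2 ≡ 4² = 16, 4^4 ≡ 16² = 256 ≡ 4, 4^8 ≡ 4² = 16, 4^16 ≡ 16² = 256 ≡ 4. Since 30 = 16 + 8 + 4 + 2, 4^30 ≡ 4·16·4·16: 4·16 = 64 ≡ 28, then 28·4 = 112 ≡ 4, then 4·16 = 64 ≡ 28. So 4^30 ≡ 28 (mod 36).
So f(2) = f(4) = 28 while 2 ≠ 4, hence f is not injective.
Since f is not injective, we determine |image(f)|. Computing x^30 mod 36 for each x (by repeated squaring, reducing mod 36 at every step), the values f(0), f(1), …, f(35) are: 0, 1, 28, 9, 28, 1, 0, 1, 28, 9, 28, 1, 0, 1, 28, 9, 28, 1, 0, 1, 28, 9, 28, 1, 0, 1, 28, 9, 28, 1, 0, 1, 28, 9, 28, 1.
The distinct values are {0, 1, 9, 28}; there are 4 of them.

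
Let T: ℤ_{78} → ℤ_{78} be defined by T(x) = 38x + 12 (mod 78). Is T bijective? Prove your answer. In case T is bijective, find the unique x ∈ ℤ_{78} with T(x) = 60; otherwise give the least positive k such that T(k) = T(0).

Recall: injectivity means: for all a, b in the domain, T(a) = T(b) implies a = b.
We have gcd(38, 78) = 2 > 1. Taking a = 0 and b = 39: T(0) = 12 and T(39) = 38·39 + 12 = 1494 ≡ 12 (mod 78).
So T(0) = T(39) while 0 ≠ 39, so T is not injective, hence not bijective.
Since T is not bijective, we find the least positive k with T(k) = T(0): this means 38k ≡ 0 (mod 78), i.e. 78 ∣ 38k. Since gcd(38, 78) = 2, dividing through by 2 this holds exactly when 39 ∣ 19k, and as gcd(19, 39) = 1, exactly when 39 ∣ k.
The smallest positive such k is 39.

39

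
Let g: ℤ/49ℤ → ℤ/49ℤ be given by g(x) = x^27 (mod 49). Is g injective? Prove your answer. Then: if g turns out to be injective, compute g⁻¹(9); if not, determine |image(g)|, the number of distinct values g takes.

15

g(3): Repeated squaring mod 49: 3^1 ≡ 3, 3^2 ≡ 3² = 9, 3^4 ≡ 9² = 81 ≡ 32, 3^8 ≡ 32² = 1024 ≡ 44, 3^16 ≡ 44² = 1936 ≡ 25. Since 27 = 16 + 8 + 2 + 1, 3^27 ≡ 25·44·9·3: 25·44 = 1100 ≡ 22, then 22·9 = 198 ≡ 2, then 2·3 = 6. So 3^27 ≡ 6 (mod 49).
g(5): Repeated squaring mod 49: 5^1 ≡ 5, 5^2 ≡ 5² = 25, 5^4 ≡ 25² = 625 ≡ 37, 5^8 ≡ 37² = 1369 ≡ 46, 5^16 ≡ 46² = 2116 ≡ 9. Since 27 = 16 + 8 + 2 + 1, 5^27 ≡ 9·46·25·5: 9·46 = 414 ≡ 22, then 22·25 = 550 ≡ 11, then 11·5 = 55 ≡ 6. So 5^27 ≡ 6 (mod 49).
So g(3) = g(5) = 6 while 3 ≠ 5, so g is not injective.
Since g is not injective, we determine |image(g)|. Computing x^27 mod 49 for each x (by repeated squaring, reducing mod 49 at every step), the values g(0), g(1), …, g(48) are: 0, 1, 15, 6, 29, 6, 41, 0, 43, 36, 41, 15, 27, 34, 0, 36, 8, 27, 1, 48, 27, 0, 29, 29, 13, 36, 20, 20, 0, 22, 1, 48, 22, 41, 13, 0, 15, 22, 34, 8, 13, 6, 0, 8, 43, 20, 43, 34, 48.
The distinct values are {0, 1, 6, 8, 13, 15, 20, 22, 27, 29, 34, 36, 41, 43, 48}; there are 15 of them.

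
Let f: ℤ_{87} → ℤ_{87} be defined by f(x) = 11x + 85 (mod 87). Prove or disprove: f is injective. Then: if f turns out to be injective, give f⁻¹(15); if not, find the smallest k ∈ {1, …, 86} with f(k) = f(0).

Recall that f is injective if f(s) = f(t) implies s = t.
Suppose f(s) = f(t) in ℤ_{87}. Then 11s + 85 ≡ 11t + 85 (mod 87), therefore 11(s − t) ≡ 0 (mod 87).
Since gcd(11, 87) = 1, 11 is invertible modulo 87, hence s − t ≡ 0 (mod 87), i.e. s = t.
Therefore f is injective.
We now compute 11⁻¹ mod 87 explicitly. Euclid's algorithm: 87 = 7·11 + 10, 11 = 1·10 + 1; back-substituting gives 1 = 8·11 − 1·87, so 11⁻¹ ≡ 8 (mod 87).
Since f is injective, we find f⁻¹(15): we need 11x ≡ 15 − 85 ≡ 17 (mod 87). Using 11⁻¹ = 8: x ≡ 8·17 = 136 = 1·87 + 49, so x = 49.
Check: f(49) = 11·49 + 85 = 624 = 7·87 + 15 ≡ 15 (mod 87).

49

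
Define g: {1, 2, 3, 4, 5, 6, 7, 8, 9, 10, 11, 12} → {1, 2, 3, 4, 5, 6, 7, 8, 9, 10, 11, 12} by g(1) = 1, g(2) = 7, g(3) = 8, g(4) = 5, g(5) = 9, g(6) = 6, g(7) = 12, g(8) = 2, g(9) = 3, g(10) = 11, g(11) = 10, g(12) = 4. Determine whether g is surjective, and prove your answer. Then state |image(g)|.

12

Every element of the codomain has a preimage: 1 = g(1), 2 = g(8), 3 = g(9), 4 = g(12), 5 = g(4), 6 = g(6), 7 = g(2), 8 = g(3), 9 = g(5), 10 = g(11), 11 = g(10), 12 = g(7).
Therefore g is surjective.
The image of g is {1, 2, 3, 4, 5, 6, 7, 8, 9, 10, 11, 12}, which has 12 elements.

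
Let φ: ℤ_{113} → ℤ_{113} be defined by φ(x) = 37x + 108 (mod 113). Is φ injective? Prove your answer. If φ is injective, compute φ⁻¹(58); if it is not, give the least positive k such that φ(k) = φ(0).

Suppose φ(x_1) = φ(x_2) in ℤ_{113}. Then 37x_1 + 108 ≡ 37x_2 + 108 (mod 113), hence 37(x_1 − x_2) ≡ 0 (mod 113).
Since gcd(37, 113) = 1, 37 is invertible modulo 113, so x_1 − x_2 ≡ 0 (mod 113), i.e. x_1 = x_2.
Therefore φ is injective.
We now compute 37⁻¹ mod 113 explicitly. Euclid's algorithm: 113 = 3·37 + 2, 37 = 18·2 + 1; back-substituting gives 1 = 55·37 − 18·113, so 37⁻¹ ≡ 55 (mod 113).
Since φ is injective, we compute φ⁻¹(58): solve 37x + 108 ≡ 58 (mod 113), i.e. 37x ≡ 63 (mod 113).
Multiplying by 37⁻¹ = 55 gives x ≡ 55·63 = 3465 = 30·113 + 75 ≡ 75 (mod 113).
Check: φ(75) = 37·75 + 108 = 2883 = 25·113 + 58 ≡ 58 (mod 113).

75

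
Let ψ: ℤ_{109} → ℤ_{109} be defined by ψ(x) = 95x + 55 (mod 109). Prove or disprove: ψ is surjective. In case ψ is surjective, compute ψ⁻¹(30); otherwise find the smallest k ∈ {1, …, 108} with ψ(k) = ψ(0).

103

Since gcd(95, 109) = 1, 95 is invertible modulo 109. Euclid's algorithm: 109 = 1·95 + 14, 95 = 6·14 + 11, 14 = 1·11 + 3, 11 = 3·3 + 2, 3 = 1·2 + 1; back-substituting gives 1 = 70·95 − 61·109, so 95⁻¹ ≡ 70 (mod 109).
Then y ↦ 70(y − 55) is a two-sided inverse to ψ, so every y ∈ ℤ_{109} has a preimage.
Therefore ψ is surjective.
Since ψ is surjective, we find ψ⁻¹(30): we need 95x ≡ 30 − 55 ≡ 84 (mod 109). Using 95⁻¹ = 70: x ≡ 70·84 = 5880 = 53·109 + 103, so x = 103.
Check: ψ(103) = 95·103 + 55 = 9840 = 90·109 + 30 ≡ 30 (mod 109).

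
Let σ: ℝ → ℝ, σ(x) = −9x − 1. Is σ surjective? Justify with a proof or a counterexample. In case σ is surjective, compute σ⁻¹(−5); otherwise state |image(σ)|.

4/9

For any y ∈ ℝ, x = (y + 1)/(−9) satisfies σ(x) = y.
Thus σ is surjective.
Since σ is surjective, we compute σ⁻¹(−5) = (−5 + 1)/(−9) = 4/9.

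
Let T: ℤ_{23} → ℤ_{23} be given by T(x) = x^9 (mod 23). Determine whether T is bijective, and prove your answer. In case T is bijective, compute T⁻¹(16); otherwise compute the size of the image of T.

6

Since 23 is prime, the nonzero elements of ℤ_{23} form a cyclic group of order 22.
As gcd(9, 22) = 1, raising to the 9th power is a bijection on this group: if x_1^9 ≡ x_2^9 then (x_1x_2^{−1})^9 = 1, and the only element of order dividing gcd(9, 22) = 1 is 1, so x_1 = x_2.
With T(0) = 0 this makes T injective on all of ℤ_{23}, hence bijective (finite equal-size domain and codomain). In particular T is bijective.
Since T is bijective, we find the preimage of 16. The inverse of x ↦ x^9 on (ℤ_{23})^× is x ↦ x^5, because 9·5 = 45 = 2·22 + 1 ≡ 1 (mod 22) and x^{22} = 1 for x ≠ 0 (Fermat). So T⁻¹(16) = 16^5 mod 23.
Repeated squaring mod 23: 16^1 ≡ 16, 16^2 ≡ 16² = 256 ≡ 3, 16^4 ≡ 3² = 9. Since 5 = 4 + 1, 16^5 ≡ 9·16: 9·16 = 144 ≡ 6. So 16^5 ≡ 6 (mod 23).
Hence T⁻¹(16) = 6.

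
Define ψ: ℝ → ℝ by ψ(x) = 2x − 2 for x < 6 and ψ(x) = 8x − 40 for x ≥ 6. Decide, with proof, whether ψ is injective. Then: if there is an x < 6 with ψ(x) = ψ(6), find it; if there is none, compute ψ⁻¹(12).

Both pieces are strictly increasing (slopes 2 and 8), so each is injective on its own interval.
The left piece maps (−∞, 6) onto (−∞, 10); the right piece maps [6, ∞) onto [8, ∞).
These images overlap. In particular ψ(6) = 8 (right piece), and solving 2x − 2 = 8 on the left piece gives x = 5 < 6.
So ψ(5) = ψ(6) with 5 ≠ 6, and ψ is not injective. This x = 5 is the requested value below 6.

5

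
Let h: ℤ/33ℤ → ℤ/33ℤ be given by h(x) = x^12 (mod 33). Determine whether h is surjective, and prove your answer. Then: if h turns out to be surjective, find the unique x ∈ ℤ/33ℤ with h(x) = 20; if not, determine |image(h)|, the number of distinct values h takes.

12

h(4): Repeated squaring mod 33: 4^1 ≡ 4, 4^2 ≡ 4² = 16, 4^4 ≡ 16² = 256 ≡ 25, 4^8 ≡ 25² = 625 ≡ 31. Since 12 = 8 + 4, 4^12 ≡ 31·25: 31·25 = 775 ≡ 16. So 4^12 ≡ 16 (mod 33).
h(7): Repeated squaring mod 33: 7^1 ≡ 7, 7^2 ≡ 7² = 49 ≡ 16, 7^4 ≡ 16² = 256 ≡ 25, 7^8 ≡ 25² = 625 ≡ 31. Since 12 = 8 + 4, 7^12 ≡ 31·25: 31·25 = 775 ≡ 16. So 7^12 ≡ 16 (mod 33).
So h(4) = h(7) = 16 while 4 ≠ 7, therefore h is not injective.
A non-injective map from the 33-element set ℤ/33ℤ to itself takes at most 32 distinct values, so it cannot be surjective. Hence h is not surjective.
Since h is not surjective, we determine |image(h)|. Computing x^12 mod 33 for each x (by repeated squaring, reducing mod 33 at every step), the values h(0), h(1), …, h(32) are: 0, 1, 4, 9, 16, 25, 3, 16, 31, 15, 1, 22, 12, 4, 31, 27, 25, 25, 27, 31, 4, 12, 22, 1, 15, 31, 16, 3, 25, 16, 9, 4, 1.
The distinct values are {0, 1, 3, 4, 9, 12, 15, 16, 22, 25, 27, 31}; there are 12 of them.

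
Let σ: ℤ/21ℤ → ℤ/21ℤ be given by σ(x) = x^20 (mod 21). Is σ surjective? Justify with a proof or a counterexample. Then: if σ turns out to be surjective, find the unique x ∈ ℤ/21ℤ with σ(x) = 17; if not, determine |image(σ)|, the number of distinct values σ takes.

8

σ(2): Repeated squaring mod 21: 2^1 ≡ 2, 2^2 ≡ 2² = 4, 2^4 ≡ 4² = 16, 2^8 ≡ 16² = 256 ≡ 4, 2^16 ≡ 4² = 16. Since 20 = 16 + 4, 2^20 ≡ 16·16: 16·16 = 256 ≡ 4. So 2^20 ≡ 4 (mod 21).
σ(5): Repeated squaring mod 21: 5^1 ≡ 5, 5^2 ≡ 5² = 25 ≡ 4, 5^4 ≡ 4² = 16, 5^8 ≡ 16² = 256 ≡ 4, 5^16 ≡ 4² = 16. Since 20 = 16 + 4, 5^20 ≡ 16·16: 16·16 = 256 ≡ 4. So 5^20 ≡ 4 (mod 21).
So σ(2) = σ(5) = 4 while 2 ≠ 5, so σ is not injective.
A non-injective map from the 21-element set ℤ/21ℤ to itself takes at most 20 distinct values, so it cannot be surjective. Therefore σ is not surjective.
Since σ is not surjective, we determine |image(σ)|. Computing x^20 mod 21 for each x (by repeated squaring, reducing mod 21 at every step), the values σ(0), σ(1), …, σ(20) are: 0, 1, 4, 9, 16, 4, 15, 7, 1, 18, 16, 16, 18, 1, 7, 15, 4, 16, 9, 4, 1.
The distinct values are {0, 1, 4, 7, 9, 15, 16, 18}; there are 8 of them.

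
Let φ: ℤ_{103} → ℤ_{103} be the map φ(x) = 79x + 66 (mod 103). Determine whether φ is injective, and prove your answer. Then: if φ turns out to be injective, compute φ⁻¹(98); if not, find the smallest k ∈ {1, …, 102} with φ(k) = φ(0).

Recall that φ is injective if φ(u) = φ(v) implies u = v.
If φ(u) = φ(v), then 79u ≡ 79v (mod 103). Because gcd(79, 103) = 1, we may cancel 79 to get u ≡ v (mod 103).
Thus φ is injective.
We now compute 79⁻¹ mod 103 explicitly. Euclid's algorithm: 103 = 1·79 + 24, 79 = 3·24 + 7, 24 = 3·7 + 3, 7 = 2·3 + 1; back-substituting gives 1 = 30·79 − 23·103, so 79⁻¹ ≡ 30 (mod 103).
Since φ is injective, we compute φ⁻¹(98): solve 79x + 66 ≡ 98 (mod 103), i.e. 79x ≡ 32 (mod 103).
Multiplying by 79⁻¹ = 30 gives x ≡ 30·32 = 960 = 9·103 + 33 ≡ 33 (mod 103).
Check: φ(33) = 79·33 + 66 = 2673 = 25·103 + 98 ≡ 98 (mod 103).

33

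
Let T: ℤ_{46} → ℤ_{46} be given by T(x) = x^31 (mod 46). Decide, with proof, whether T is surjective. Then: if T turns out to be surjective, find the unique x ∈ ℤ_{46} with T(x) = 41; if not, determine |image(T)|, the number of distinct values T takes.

3

Computing x^31 mod 46 for each x (by repeated squaring, reducing mod 46 at every step), the values T(0), T(1), …, T(45) are: 0, 1, 6, 41, 36, 11, 16, 15, 32, 25, 20, 19, 4, 3, 44, 37, 8, 7, 12, 33, 28, 17, 22, 23, 24, 29, 18, 13, 34, 39, 38, 9, 2, 43, 42, 27, 26, 21, 14, 31, 30, 35, 10, 5, 40, 45.
Every element of ℤ_{46} appears exactly once in this list, so T is a bijection, and in particular surjective.
Since T is surjective, we read off the preimage of 41 from the same table: T(3) = 41, so T⁻¹(41) = 3.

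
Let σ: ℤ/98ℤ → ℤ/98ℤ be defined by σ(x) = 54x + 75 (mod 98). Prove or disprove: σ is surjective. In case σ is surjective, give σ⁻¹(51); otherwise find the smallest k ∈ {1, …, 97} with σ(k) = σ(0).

49

Since gcd(54, 98) = 2, we have 54x ≡ 0 (mod 2) for all x, so σ(x) ≡ 1 (mod 2).
But 0 ≢ 1 (mod 2), so 0 ∈ ℤ/98ℤ has no preimage. Hence σ is not surjective.
Since σ is not surjective, we find the least positive k with σ(k) = σ(0): this means 54k ≡ 0 (mod 98), i.e. 98 ∣ 54k. Since gcd(54, 98) = 2, dividing through by 2 this holds exactly when 49 ∣ 27k, and as gcd(27, 49) = 1, exactly when 49 ∣ k.
The smallest positive such k is 49.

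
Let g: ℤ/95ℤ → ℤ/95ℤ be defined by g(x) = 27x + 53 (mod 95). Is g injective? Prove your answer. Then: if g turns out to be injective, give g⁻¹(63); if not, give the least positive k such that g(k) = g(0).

If g(x_1) = g(x_2), then 27x_1 ≡ 27x_2 (mod 95). Because gcd(27, 95) = 1, we may cancel 27 to get x_1 ≡ x_2 (mod 95).
Hence g is injective.
We now compute 27⁻¹ mod 95 explicitly. Euclid's algorithm: 95 = 3·27 + 14, 27 = 1·14 + 13, 14 = 1·13 + 1; back-substituting gives 1 = 88·27 − 25·95, so 27⁻¹ ≡ 88 (mod 95).
Since g is injective, we compute g⁻¹(63): solve 27x + 53 ≡ 63 (mod 95), i.e. 27x ≡ 10 (mod 95).
Multiplying by 27⁻¹ = 88 gives x ≡ 88·10 = 880 = 9·95 + 25 ≡ 25 (mod 95).
Check: g(25) = 27·25 + 53 = 728 = 7·95 + 63 ≡ 63 (mod 95).

25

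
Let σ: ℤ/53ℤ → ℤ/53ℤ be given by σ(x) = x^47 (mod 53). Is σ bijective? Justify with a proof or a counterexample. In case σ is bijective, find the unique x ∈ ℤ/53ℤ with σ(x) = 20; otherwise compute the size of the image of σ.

Since 53 is prime, the nonzero elements of ℤ/53ℤ form a cyclic group of order 52.
As gcd(47, 52) = 1, raising to the 47th power is a bijection on this group: if a^47 ≡ b^47 then (ab^{−1})^47 = 1, and the only element of order dividing gcd(47, 52) = 1 is 1, so a = b.
With σ(0) = 0 this makes σ injective on all of ℤ/53ℤ, hence bijective (finite equal-size domain and codomain). In particular σ is bijective.
Since σ is bijective, we find the preimage of 20. The inverse of x ↦ x^47 on (ℤ/53ℤ)^× is x ↦ x^31, because 47·31 = 1457 = 28·52 + 1 ≡ 1 (mod 52) and x^{52} = 1 for x ≠ 0 (Fermat). So σ⁻¹(20) = 20^31 mod 53.
Repeated squaring mod 53: 20^1 ≡ 20, 20^2 ≡ 20² = 400 ≡ 29, 20^4 ≡ 29² = 841 ≡ 46, 20^8 ≡ 46² = 2116 ≡ 49, 20^16 ≡ 49² = 2401 ≡ 16. Since 31 = 16 + 8 + 4 + 2 + 1, 20^31 ≡ 16·49·46·29·20: 16·49 = 784 ≡ 42, then 42·46 = 1932 ≡ 24, then 24·29 = 696 ≡ 7, then 7·20 = 140 ≡ 34. So 20^31 ≡ 34 (mod 53).
Hence σ⁻¹(20) = 34.

34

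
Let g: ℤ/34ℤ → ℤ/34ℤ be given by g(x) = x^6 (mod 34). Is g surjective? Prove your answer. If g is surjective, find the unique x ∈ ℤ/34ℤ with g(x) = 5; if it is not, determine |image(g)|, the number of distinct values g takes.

g(16): Repeated squaring mod 34: 16^1 ≡ 16, 16^2 ≡ 16² = 256 ≡ 18, 16^4 ≡ 18² = 324 ≡ 18. Since 6 = 4 + 2, 16^6 ≡ 18·18: 18·18 = 324 ≡ 18. So 16^6 ≡ 18 (mod 34).
g(18): Repeated squaring mod 34: 18^1 ≡ 18, 18^2 ≡ 18² = 324 ≡ 18, 18^4 ≡ 18² = 324 ≡ 18. Since 6 = 4 + 2, 18^6 ≡ 18·18: 18·18 = 324 ≡ 18. So 18^6 ≡ 18 (mod 34).
So g(16) = g(18) = 18 while 16 ≠ 18, hence g is not injective.
A non-injective map from the 34-element set ℤ/34ℤ to itself takes at most 33 distinct values, so it cannot be surjective. So g is not surjective.
Since g is not surjective, we determine |image(g)|. Computing x^6 mod 34 for each x (by repeated squaring, reducing mod 34 at every step), the values g(0), g(1), …, g(33) are: 0, 1, 30, 15, 16, 19, 8, 9, 4, 21, 26, 25, 2, 33, 32, 13, 18, 17, 18, 13, 32, 33, 2, 25, 26, 21, 4, 9, 8, 19, 16, 15, 30, 1.
The distinct values are {0, 1, 2, 4, 8, 9, 13, 15, 16, 17, 18, 19, 21, 25, 26, 30, 32, 33}; there are 18 of them.

18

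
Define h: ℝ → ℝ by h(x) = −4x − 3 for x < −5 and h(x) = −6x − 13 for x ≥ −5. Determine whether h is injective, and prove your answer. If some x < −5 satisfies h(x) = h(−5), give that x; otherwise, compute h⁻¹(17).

-5

Both pieces are strictly decreasing (slopes −4 and −6), so each is injective on its own interval.
The left piece maps (−∞, −5) onto (17, ∞); the right piece maps [−5, ∞) onto (−∞, 17].
These images are disjoint, so no value is attained by both pieces. Therefore h is injective.
Because the two images are disjoint, no x < −5 has h(x) = h(−5), so we compute h⁻¹(17): 17 lies in (−∞, 17], so solve −6x − 13 = 17: x = (17 + 13)/(−6) = −5.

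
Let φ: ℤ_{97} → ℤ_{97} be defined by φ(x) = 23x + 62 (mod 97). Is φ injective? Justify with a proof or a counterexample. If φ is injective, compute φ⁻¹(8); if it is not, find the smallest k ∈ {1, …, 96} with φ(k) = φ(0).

Suppose φ(u) = φ(v) in ℤ_{97}. Then 23u + 62 ≡ 23v + 62 (mod 97), therefore 23(u − v) ≡ 0 (mod 97).
Since gcd(23, 97) = 1, 23 is invertible modulo 97, hence u − v ≡ 0 (mod 97), i.e. u = v.
Thus φ is injective.
We now compute 23⁻¹ mod 97 explicitly. Euclid's algorithm: 97 = 4·23 + 5, 23 = 4·5 + 3, 5 = 1·3 + 2, 3 = 1·2 + 1; back-substituting gives 1 = 38·23 − 9·97, so 23⁻¹ ≡ 38 (mod 97).
Since φ is injective, we compute φ⁻¹(8): solve 23x + 62 ≡ 8 (mod 97), i.e. 23x ≡ 43 (mod 97).
Multiplying by 23⁻¹ = 38 gives x ≡ 38·43 = 1634 = 16·97 + 82 ≡ 82 (mod 97).
Check: φ(82) = 23·82 + 62 = 1948 = 20·97 + 8 ≡ 8 (mod 97).

82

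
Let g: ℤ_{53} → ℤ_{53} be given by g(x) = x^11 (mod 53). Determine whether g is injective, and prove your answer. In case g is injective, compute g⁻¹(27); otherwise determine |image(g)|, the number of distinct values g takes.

31

Since 53 is prime, the nonzero elements of ℤ_{53} form a cyclic group of order 52.
As gcd(11, 52) = 1, raising to the 11th power is a bijection on this group: if u^11 ≡ v^11 then (uv^{−1})^11 = 1, and the only element of order dividing gcd(11, 52) = 1 is 1, so u = v.
With g(0) = 0 this makes g injective on all of ℤ_{53}, hence bijective (finite equal-size domain and codomain). In particular g is injective.
Since g is injective, we find the preimage of 27. The inverse of x ↦ x^11 on (ℤ_{53})^× is x ↦ x^19, because 11·19 = 209 = 4·52 + 1 ≡ 1 (mod 52) and x^{52} = 1 for x ≠ 0 (Fermat). So g⁻¹(27) = 27^19 mod 53.
Repeated squaring mod 53: 27^1 ≡ 27, 27^2 ≡ 27² = 729 ≡ 40, 27^4 ≡ 40² = 1600 ≡ 10, 27^8 ≡ 10² = 100 ≡ 47, 27^16 ≡ 47² = 2209 ≡ 36. Since 19 = 16 + 2 + 1, 27^19 ≡ 36·40·27: 36·40 = 1440 ≡ 9, then 9·27 = 243 ≡ 31. So 27^19 ≡ 31 (mod 53).
Hence g⁻¹(27) = 31.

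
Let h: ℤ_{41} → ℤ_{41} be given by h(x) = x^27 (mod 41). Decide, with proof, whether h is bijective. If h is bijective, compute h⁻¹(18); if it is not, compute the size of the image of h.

Since 41 is prime, the nonzero elements of ℤ_{41} form a cyclic group of order 40.
As gcd(27, 40) = 1, raising to the 27th power is a bijection on this group: if a^27 ≡ b^27 then (ab^{−1})^27 = 1, and the only element of order dividing gcd(27, 40) = 1 is 1, so a = b.
With h(0) = 0 this makes h injective on all of ℤ_{41}, hence bijective (finite equal-size domain and codomain). In particular h is bijective.
Since h is bijective, we find the preimage of 18. The inverse of x ↦ x^27 on (ℤ_{41})^× is x ↦ x^3, because 27·3 = 81 = 2·40 + 1 ≡ 1 (mod 40) and x^{40} = 1 for x ≠ 0 (Fermat). So h⁻¹(18) = 18^3 mod 41.
Repeated squaring mod 41: 18^1 ≡ 18, 18^2 ≡ 18² = 324 ≡ 37. Since 3 = 2 + 1, 18^3 ≡ 37·18: 37·18 = 666 ≡ 10. So 18^3 ≡ 10 (mod 41).
Hence h⁻¹(18) = 10.

10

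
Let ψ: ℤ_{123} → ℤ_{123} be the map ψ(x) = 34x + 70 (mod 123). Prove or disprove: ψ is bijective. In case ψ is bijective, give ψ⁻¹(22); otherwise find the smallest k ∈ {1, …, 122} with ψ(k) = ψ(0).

Recall that injectivity means: for all u, v in the domain, ψ(u) = ψ(v) implies u = v.
If ψ(u) = ψ(v), then 34u ≡ 34v (mod 123). Because gcd(34, 123) = 1, we may cancel 34 to get u ≡ v (mod 123).
We now compute 34⁻¹ mod 123 explicitly. Euclid's algorithm: 123 = 3·34 + 21, 34 = 1·21 + 13, 21 = 1·13 + 8, 13 = 1·8 + 5, 8 = 1·5 + 3, 5 = 1·3 + 2, 3 = 1·2 + 1; back-substituting gives 1 = 76·34 − 21·123, so 34⁻¹ ≡ 76 (mod 123).
Then y ↦ 76(y − 70) is a two-sided inverse to ψ, so every y ∈ ℤ_{123} has a preimage.
Hence ψ is bijective.
Since ψ is bijective, we find ψ⁻¹(22): we need 34x ≡ 22 − 70 ≡ 75 (mod 123). Using 34⁻¹ = 76: x ≡ 76·75 = 5700 = 46·123 + 42, so x = 42.
Check: ψ(42) = 34·42 + 70 = 1498 = 12·123 + 22 ≡ 22 (mod 123).

42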